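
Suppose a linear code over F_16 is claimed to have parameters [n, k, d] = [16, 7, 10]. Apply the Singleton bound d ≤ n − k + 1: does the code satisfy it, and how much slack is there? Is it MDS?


Singleton RHS = n − k + 1 = 10, slack = 0, bound satisfied, MDS.

Singleton bound: d ≤ n − k + 1.
Here n = 16, k = 7, so n − k + 1 = 10.
Given d = 10, check d ≤ 10: YES.
Slack = (n − k + 1) − d = 0.
The code is MDS (slack = 0).
Description: the claimed parameters are [16, 7, 10]_16; such a code would be MDS (meets Singleton bound).


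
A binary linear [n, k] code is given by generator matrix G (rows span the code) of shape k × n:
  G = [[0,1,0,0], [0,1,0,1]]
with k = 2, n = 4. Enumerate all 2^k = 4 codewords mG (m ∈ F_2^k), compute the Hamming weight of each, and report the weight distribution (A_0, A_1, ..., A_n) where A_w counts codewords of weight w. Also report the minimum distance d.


Weight distribution: A_0 = 1, A_1 = 2, A_2 = 1. Minimum distance d = 1.

Enumerate all 2^2 = 4 messages m ∈ F_2^2.
For each, compute codeword c = mG in F_2^4, then tally its weight.
  m = 00 → c = 0000, weight = 0.
  m = 10 → c = 0100, weight = 1.
  m = 01 → c = 0101, weight = 2.
  m = 11 → c = 0001, weight = 1.
Tally weights:
  weight 0: 1 codewords.
  weight 1: 2 codewords.
  weight 2: 1 codewords.
Minimum distance d = smallest w > 0 with A_w > 0 = 1.
Sanity: Σ A_w = 4 = 2^2 = 4 ✓.


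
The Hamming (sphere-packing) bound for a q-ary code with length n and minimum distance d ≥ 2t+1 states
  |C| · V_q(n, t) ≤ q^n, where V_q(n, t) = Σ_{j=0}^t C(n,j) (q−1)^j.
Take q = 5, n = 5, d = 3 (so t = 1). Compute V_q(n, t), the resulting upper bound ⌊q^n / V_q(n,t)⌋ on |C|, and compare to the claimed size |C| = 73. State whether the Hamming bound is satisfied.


V_q(n, t) = 21, q^n = 3125, Hamming bound = 148, |C| = 73 ≤ bound (satisfied).

Step 1: Compute V_q(n, t) = Σ_{j=0}^1 C(n, j) (q−1)^j.
  j = 0: C(5,0)·(4)^0 = 1·1 = 1.
  j = 1: C(5,1)·(4)^1 = 5·4 = 20.
  V_q(n, t) = 1 + 20 = 21.
Step 2: q^n = 5^5 = 3125.
Step 3: Hamming bound ⌊q^n / V_q(n,t)⌋ = ⌊3125/21⌋ = 148.
Step 4: Compare |C| = 73 to 148: satisfied.
The claimed |C| lies below the Hamming bound.


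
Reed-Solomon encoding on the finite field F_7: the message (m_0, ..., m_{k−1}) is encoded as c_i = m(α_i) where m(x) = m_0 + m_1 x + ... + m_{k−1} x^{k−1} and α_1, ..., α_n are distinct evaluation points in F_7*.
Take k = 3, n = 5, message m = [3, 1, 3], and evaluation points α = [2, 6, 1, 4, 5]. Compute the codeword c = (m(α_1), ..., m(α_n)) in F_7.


c = [3, 5, 0, 6, 6]

Message polynomial: m(x) = 3 + 1·x + 3·x^2 (mod 7).
For each evaluation point α_i, compute m(α_i) mod 7:
  α_1 = 2: Horner steps 3 → 0 → 3, so m(2) = 3.
  α_2 = 6: Horner steps 3 → 5 → 5, so m(6) = 5.
  α_3 = 1: Horner steps 3 → 4 → 0, so m(1) = 0.
  α_4 = 4: Horner steps 3 → 6 → 6, so m(4) = 6.
  α_5 = 5: Horner steps 3 → 2 → 6, so m(5) = 6.
Codeword c = [3, 5, 0, 6, 6] ∈ F_7^5.


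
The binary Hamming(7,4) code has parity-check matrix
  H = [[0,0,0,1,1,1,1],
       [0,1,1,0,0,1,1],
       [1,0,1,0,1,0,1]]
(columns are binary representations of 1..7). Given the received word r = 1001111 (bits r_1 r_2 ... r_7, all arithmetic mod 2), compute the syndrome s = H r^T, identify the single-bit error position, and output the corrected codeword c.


s = (0, 0, 1)^T, error position = 1, corrected codeword c = 0001111

Compute s = H r^T mod 2 one row at a time:
  s_1 = 1 + 1 + 1 + 1 = 4 ≡ 0 (mod 2).
  s_2 = 0 + 0 + 1 + 1 = 2 ≡ 0 (mod 2).
  s_3 = 1 + 0 + 1 + 1 = 3 ≡ 1 (mod 2).
s = (0, 0, 1)^T — this equals column 1 of H (binary 001), so error is at position 1.
Correct: flip bit 1 of r = 1001111 to get c = 0001111.


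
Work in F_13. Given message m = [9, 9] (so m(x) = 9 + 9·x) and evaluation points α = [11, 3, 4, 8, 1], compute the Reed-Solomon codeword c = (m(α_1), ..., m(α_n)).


c = [4, 10, 6, 3, 5]

Message polynomial: m(x) = 9 + 9·x (mod 13).
For each evaluation point α_i, compute m(α_i) mod 13:
  α_1 = 11: Horner steps 9 → 4, so m(11) = 4.
  α_2 = 3: Horner steps 9 → 10, so m(3) = 10.
  α_3 = 4: Horner steps 9 → 6, so m(4) = 6.
  α_4 = 8: Horner steps 9 → 3, so m(8) = 3.
  α_5 = 1: Horner steps 9 → 5, so m(1) = 5.
Codeword c = [4, 10, 6, 3, 5] ∈ F_13^5.


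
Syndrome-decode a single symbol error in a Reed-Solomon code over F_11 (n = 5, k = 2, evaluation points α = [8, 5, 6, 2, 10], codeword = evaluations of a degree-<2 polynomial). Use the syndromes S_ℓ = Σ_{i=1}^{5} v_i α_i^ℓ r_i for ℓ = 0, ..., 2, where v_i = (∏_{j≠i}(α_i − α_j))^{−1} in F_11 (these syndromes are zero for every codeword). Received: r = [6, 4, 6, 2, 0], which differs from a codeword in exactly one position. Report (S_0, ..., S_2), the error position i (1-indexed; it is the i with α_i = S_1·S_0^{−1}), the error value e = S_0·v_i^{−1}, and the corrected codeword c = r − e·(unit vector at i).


S = (6, 3, 7), error at position 3, error magnitude e = 5, c = [6, 4, 1, 2, 0].

Step 1: column multipliers v_i = (∏_{j≠i}(α_i − α_j))^{−1} mod 11.
  i = 1 (α = 8): (8−5)(8−6)(8−2)(8−10) = 3·2·6·(−2) = −72 ≡ 5, so v_1 = 5^{−1} = 9 (mod 11).
  i = 2 (α = 5): (5−8)(5−6)(5−2)(5−10) = (−3)·(−1)·3·(−5) = −45 ≡ 10, so v_2 = 10^{−1} = 10 (mod 11).
  i = 3 (α = 6): (6−8)(6−5)(6−2)(6−10) = (−2)·1·4·(−4) = 32 ≡ 10, so v_3 = 10^{−1} = 10 (mod 11).
  i = 4 (α = 2): (2−8)(2−5)(2−6)(2−10) = (−6)·(−3)·(−4)·(−8) = 576 ≡ 4, so v_4 = 4^{−1} = 3 (mod 11).
  i = 5 (α = 10): (10−8)(10−5)(10−6)(10−2) = 2·5·4·8 = 320 ≡ 1, so v_5 = 1^{−1} = 1 (mod 11).
  v = [9, 10, 10, 3, 1].
Step 2: syndromes of r = [6, 4, 6, 2, 0] (all sums mod 11).
  S_0 = Σ v_i r_i = 9·6 + 10·4 + 10·6 + 3·2 + 1·0 = 160 ≡ 6.
  S_1 = Σ v_i α_i r_i = 9·8·6 + 10·5·4 + 10·6·6 + 3·2·2 + 1·10·0 = 1004 ≡ 3.
  α_i^2 mod 11 = [9, 3, 3, 4, 1].
  S_2 = Σ v_i α_i^2 r_i = 9·9·6 + 10·3·4 + 10·3·6 + 3·4·2 + 1·1·0 = 810 ≡ 7.
  S = (6, 3, 7) ≠ 0, so r is not a codeword (an error is present).
Step 3: locate the error. For a single error e at position i, S_ℓ = v_i·e·α_i^ℓ, so α_err = S_1/S_0.
  S_0^{−1} = 6^{−1} = 2 (mod 11), so α_err = 3·2 = 6 ≡ 6 = α_3. Error position i = 3.
  Consistency check: S_2/S_1 = 7·4 = 28 ≡ 6 = α_err ✓ (single-error assumption holds).
Step 4: error magnitude e = S_0/v_3 = S_0·∏_{j≠3}(α_3 − α_j) = 6·10 = 60 ≡ 5 (mod 11).
Step 5: correct position 3: c_3 = r_3 − e = 6 − 5 ≡ 1 (mod 11). Hence c = [6, 4, 1, 2, 0].
  Check: interpolating c through the α_i gives m(x) = 8 + 8·x (degree < 2) with m(α_i) = c_i for every i, so c is indeed a codeword.


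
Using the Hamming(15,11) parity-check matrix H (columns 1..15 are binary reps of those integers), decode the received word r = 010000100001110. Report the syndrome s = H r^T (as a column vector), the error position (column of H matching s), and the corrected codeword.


s = (1, 0, 1, 0)^T, error position = 10, corrected codeword c = 010000100101110

Compute s = H r^T mod 2 one row at a time:
  s_1 = 0 + 0 + 0 + 0 + 1 + 1 + 1 + 0 = 3 ≡ 1 (mod 2).
  s_2 = 0 + 0 + 0 + 1 + 1 + 1 + 1 + 0 = 4 ≡ 0 (mod 2).
  s_3 = 1 + 0 + 0 + 1 + 0 + 0 + 1 + 0 = 3 ≡ 1 (mod 2).
  s_4 = 0 + 0 + 0 + 1 + 0 + 0 + 1 + 0 = 2 ≡ 0 (mod 2).
s = (1, 0, 1, 0)^T — this equals column 10 of H (binary 1010), so error is at position 10.
Correct: flip bit 10 of r = 010000100001110 to get c = 010000100101110.


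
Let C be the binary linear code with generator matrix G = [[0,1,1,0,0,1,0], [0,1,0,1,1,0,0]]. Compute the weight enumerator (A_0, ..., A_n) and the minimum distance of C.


Weight distribution: A_0 = 1, A_3 = 2, A_4 = 1. Minimum distance d = 3.

Enumerate all 2^2 = 4 messages m ∈ F_2^2.
For each, compute codeword c = mG in F_2^7, then tally its weight.
  m = 00 → c = 0000000, weight = 0.
  m = 10 → c = 0110010, weight = 3.
  m = 01 → c = 0101100, weight = 3.
  m = 11 → c = 0011110, weight = 4.
Tally weights:
  weight 0: 1 codewords.
  weight 3: 2 codewords.
  weight 4: 1 codewords.
Minimum distance d = smallest w > 0 with A_w > 0 = 3.
Sanity: Σ A_w = 4 = 2^2 = 4 ✓.


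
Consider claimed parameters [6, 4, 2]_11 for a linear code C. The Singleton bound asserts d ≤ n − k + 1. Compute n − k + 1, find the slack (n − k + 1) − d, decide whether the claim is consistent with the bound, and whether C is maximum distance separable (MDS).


Singleton RHS = n − k + 1 = 3, slack = 1, bound satisfied, not MDS.

Singleton bound: d ≤ n − k + 1.
Here n = 6, k = 4, so n − k + 1 = 3.
Given d = 2, check d ≤ 3: YES.
Slack = (n − k + 1) − d = 1.
The code is NOT MDS (slack = 1 > 0).
Description: the claimed parameters are [6, 4, 2]_11; such a code would be non-MDS.


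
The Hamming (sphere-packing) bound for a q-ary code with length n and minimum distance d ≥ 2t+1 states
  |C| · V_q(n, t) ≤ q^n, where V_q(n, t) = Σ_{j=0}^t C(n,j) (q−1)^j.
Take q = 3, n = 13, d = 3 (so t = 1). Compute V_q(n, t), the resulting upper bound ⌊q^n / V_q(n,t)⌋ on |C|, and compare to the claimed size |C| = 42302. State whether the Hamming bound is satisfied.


V_q(n, t) = 27, q^n = 1594323, Hamming bound = 59049, |C| = 42302 ≤ bound (satisfied).

Step 1: Compute V_q(n, t) = Σ_{j=0}^1 C(n, j) (q−1)^j.
  j = 0: C(13,0)·(2)^0 = 1·1 = 1.
  j = 1: C(13,1)·(2)^1 = 13·2 = 26.
  V_q(n, t) = 1 + 26 = 27.
Step 2: q^n = 3^13 = 1594323.
Step 3: Hamming bound ⌊q^n / V_q(n,t)⌋ = ⌊1594323/27⌋ = 59049.
Step 4: Compare |C| = 42302 to 59049: satisfied.
The claimed |C| lies below the Hamming bound.


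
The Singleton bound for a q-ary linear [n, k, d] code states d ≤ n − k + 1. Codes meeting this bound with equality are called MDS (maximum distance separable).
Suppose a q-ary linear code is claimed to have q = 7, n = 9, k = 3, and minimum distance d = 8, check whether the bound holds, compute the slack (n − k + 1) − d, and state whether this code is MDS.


Singleton RHS = n − k + 1 = 7, slack = -1, bound violated (no such code; not MDS).

Singleton bound: d ≤ n − k + 1.
Here n = 9, k = 3, so n − k + 1 = 7.
Given d = 8, check d ≤ 7: NO.
Slack = (n − k + 1) − d = -1.
The slack is negative: d = 8 exceeds n − k + 1 = 7 by 1, so the Singleton bound is violated and no linear [9, 3, 8]_7 code can exist. In particular it is not MDS (MDS requires d = n − k + 1 exactly).
Description: the claimed parameters are [9, 3, 8]_7; such a code would be impossible (violates the Singleton bound).


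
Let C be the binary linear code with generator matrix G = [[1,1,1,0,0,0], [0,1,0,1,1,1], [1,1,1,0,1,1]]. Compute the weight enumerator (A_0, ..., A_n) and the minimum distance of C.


Weight distribution: A_0 = 1, A_2 = 2, A_3 = 2, A_4 = 1, A_5 = 2. Minimum distance d = 2.

Enumerate all 2^3 = 8 messages m ∈ F_2^3.
For each, compute codeword c = mG in F_2^6, then tally its weight.
  m = 000 → c = 000000, weight = 0.
  m = 100 → c = 111000, weight = 3.
  m = 010 → c = 010111, weight = 4.
  m = 110 → c = 101111, weight = 5.
  m = 001 → c = 111011, weight = 5.
  m = 101 → c = 000011, weight = 2.
  m = 011 → c = 101100, weight = 3.
  m = 111 → c = 010100, weight = 2.
Tally weights:
  weight 0: 1 codewords.
  weight 2: 2 codewords.
  weight 3: 2 codewords.
  weight 4: 1 codewords.
  weight 5: 2 codewords.
Minimum distance d = smallest w > 0 with A_w > 0 = 2.
Sanity: Σ A_w = 8 = 2^3 = 8 ✓.


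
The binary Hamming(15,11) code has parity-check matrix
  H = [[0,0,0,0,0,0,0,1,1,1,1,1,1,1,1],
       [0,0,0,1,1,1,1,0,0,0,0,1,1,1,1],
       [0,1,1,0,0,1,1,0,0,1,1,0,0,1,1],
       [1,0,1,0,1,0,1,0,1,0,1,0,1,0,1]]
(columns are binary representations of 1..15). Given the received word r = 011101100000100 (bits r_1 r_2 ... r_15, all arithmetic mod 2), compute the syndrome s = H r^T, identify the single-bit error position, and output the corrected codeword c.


s = (1, 0, 0, 1)^T, error position = 9, corrected codeword c = 011101101000100

Compute s = H r^T mod 2 one row at a time:
  s_1 = 0 + 0 + 0 + 0 + 0 + 1 + 0 + 0 = 1 ≡ 1 (mod 2).
  s_2 = 1 + 0 + 1 + 1 + 0 + 1 + 0 + 0 = 4 ≡ 0 (mod 2).
  s_3 = 1 + 1 + 1 + 1 + 0 + 0 + 0 + 0 = 4 ≡ 0 (mod 2).
  s_4 = 0 + 1 + 0 + 1 + 0 + 0 + 1 + 0 = 3 ≡ 1 (mod 2).
s = (1, 0, 0, 1)^T — this equals column 9 of H (binary 1001), so error is at position 9.
Correct: flip bit 9 of r = 011101100000100 to get c = 011101101000100.


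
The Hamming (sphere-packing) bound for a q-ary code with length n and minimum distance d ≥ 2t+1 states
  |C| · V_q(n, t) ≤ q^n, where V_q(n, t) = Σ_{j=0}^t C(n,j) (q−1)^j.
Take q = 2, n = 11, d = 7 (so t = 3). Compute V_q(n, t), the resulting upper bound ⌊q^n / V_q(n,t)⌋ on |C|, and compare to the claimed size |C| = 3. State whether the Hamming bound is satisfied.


V_q(n, t) = 232, q^n = 2048, Hamming bound = 8, |C| = 3 ≤ bound (satisfied).

Step 1: Compute V_q(n, t) = Σ_{j=0}^3 C(n, j) (q−1)^j.
  j = 0: C(11,0)·(1)^0 = 1·1 = 1.
  j = 1: C(11,1)·(1)^1 = 11·1 = 11.
  j = 2: C(11,2)·(1)^2 = 55·1 = 55.
  j = 3: C(11,3)·(1)^3 = 165·1 = 165.
  V_q(n, t) = 1 + 11 + 55 + 165 = 232.
Step 2: q^n = 2^11 = 2048.
Step 3: Hamming bound ⌊q^n / V_q(n,t)⌋ = ⌊2048/232⌋ = 8.
Step 4: Compare |C| = 3 to 8: satisfied.
The claimed |C| lies below the Hamming bound.


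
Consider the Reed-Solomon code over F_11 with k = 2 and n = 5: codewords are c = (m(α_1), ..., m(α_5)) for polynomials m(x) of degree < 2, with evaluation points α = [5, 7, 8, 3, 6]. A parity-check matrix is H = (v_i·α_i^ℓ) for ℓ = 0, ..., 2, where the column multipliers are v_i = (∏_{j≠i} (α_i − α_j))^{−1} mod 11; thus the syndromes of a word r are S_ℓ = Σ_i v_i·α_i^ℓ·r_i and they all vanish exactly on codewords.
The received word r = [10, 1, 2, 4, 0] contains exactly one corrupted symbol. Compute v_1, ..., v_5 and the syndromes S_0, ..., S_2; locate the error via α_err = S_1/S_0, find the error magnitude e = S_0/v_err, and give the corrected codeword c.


S = (4, 1, 3), error at position 4, error magnitude e = 7, c = [10, 1, 2, 8, 0].

Step 1: column multipliers v_i = (∏_{j≠i}(α_i − α_j))^{−1} mod 11.
  i = 1 (α = 5): (5−7)(5−8)(5−3)(5−6) = (−2)·(−3)·2·(−1) = −12 ≡ 10, so v_1 = 10^{−1} = 10 (mod 11).
  i = 2 (α = 7): (7−5)(7−8)(7−3)(7−6) = 2·(−1)·4·1 = −8 ≡ 3, so v_2 = 3^{−1} = 4 (mod 11).
  i = 3 (α = 8): (8−5)(8−7)(8−3)(8−6) = 3·1·5·2 = 30 ≡ 8, so v_3 = 8^{−1} = 7 (mod 11).
  i = 4 (α = 3): (3−5)(3−7)(3−8)(3−6) = (−2)·(−4)·(−5)·(−3) = 120 ≡ 10, so v_4 = 10^{−1} = 10 (mod 11).
  i = 5 (α = 6): (6−5)(6−7)(6−8)(6−3) = 1·(−1)·(−2)·3 = 6 ≡ 6, so v_5 = 6^{−1} = 2 (mod 11).
  v = [10, 4, 7, 10, 2].
Step 2: syndromes of r = [10, 1, 2, 4, 0] (all sums mod 11).
  S_0 = Σ v_i r_i = 10·10 + 4·1 + 7·2 + 10·4 + 2·0 = 158 ≡ 4.
  S_1 = Σ v_i α_i r_i = 10·5·10 + 4·7·1 + 7·8·2 + 10·3·4 + 2·6·0 = 760 ≡ 1.
  α_i^2 mod 11 = [3, 5, 9, 9, 3].
  S_2 = Σ v_i α_i^2 r_i = 10·3·10 + 4·5·1 + 7·9·2 + 10·9·4 + 2·3·0 = 806 ≡ 3.
  S = (4, 1, 3) ≠ 0, so r is not a codeword (an error is present).
Step 3: locate the error. For a single error e at position i, S_ℓ = v_i·e·α_i^ℓ, so α_err = S_1/S_0.
  S_0^{−1} = 4^{−1} = 3 (mod 11), so α_err = 1·3 = 3 ≡ 3 = α_4. Error position i = 4.
  Consistency check: S_2/S_1 = 3·1 = 3 ≡ 3 = α_err ✓ (single-error assumption holds).
Step 4: error magnitude e = S_0/v_4 = S_0·∏_{j≠4}(α_4 − α_j) = 4·10 = 40 ≡ 7 (mod 11).
Step 5: correct position 4: c_4 = r_4 − e = 4 − 7 ≡ 8 (mod 11). Hence c = [10, 1, 2, 8, 0].
  Check: interpolating c through the α_i gives m(x) = 5 + 1·x (degree < 2) with m(α_i) = c_i for every i, so c is indeed a codeword.


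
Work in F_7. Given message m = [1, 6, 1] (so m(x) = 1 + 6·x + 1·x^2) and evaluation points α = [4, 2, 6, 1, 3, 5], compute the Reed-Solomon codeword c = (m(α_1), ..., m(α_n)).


c = [6, 3, 3, 1, 0, 0]

Message polynomial: m(x) = 1 + 6·x + 1·x^2 (mod 7).
For each evaluation point α_i, compute m(α_i) mod 7:
  α_1 = 4: Horner steps 1 → 3 → 6, so m(4) = 6.
  α_2 = 2: Horner steps 1 → 1 → 3, so m(2) = 3.
  α_3 = 6: Horner steps 1 → 5 → 3, so m(6) = 3.
  α_4 = 1: Horner steps 1 → 0 → 1, so m(1) = 1.
  α_5 = 3: Horner steps 1 → 2 → 0, so m(3) = 0.
  α_6 = 5: Horner steps 1 → 4 → 0, so m(5) = 0.
Codeword c = [6, 3, 3, 1, 0, 0] ∈ F_7^6.


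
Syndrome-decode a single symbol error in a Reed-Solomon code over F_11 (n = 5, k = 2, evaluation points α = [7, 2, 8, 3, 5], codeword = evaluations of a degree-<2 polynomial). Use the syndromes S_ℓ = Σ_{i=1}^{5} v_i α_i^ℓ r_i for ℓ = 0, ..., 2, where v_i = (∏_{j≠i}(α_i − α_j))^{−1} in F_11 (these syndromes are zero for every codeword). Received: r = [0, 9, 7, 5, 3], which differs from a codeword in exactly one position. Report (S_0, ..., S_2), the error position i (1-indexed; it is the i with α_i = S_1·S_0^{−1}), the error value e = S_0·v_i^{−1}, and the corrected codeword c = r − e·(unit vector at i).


S = (2, 10, 6), error at position 5, error magnitude e = 6, c = [0, 9, 7, 5, 8].

Step 1: column multipliers v_i = (∏_{j≠i}(α_i − α_j))^{−1} mod 11.
  i = 1 (α = 7): (7−2)(7−8)(7−3)(7−5) = 5·(−1)·4·2 = −40 ≡ 4, so v_1 = 4^{−1} = 3 (mod 11).
  i = 2 (α = 2): (2−7)(2−8)(2−3)(2−5) = (−5)·(−6)·(−1)·(−3) = 90 ≡ 2, so v_2 = 2^{−1} = 6 (mod 11).
  i = 3 (α = 8): (8−7)(8−2)(8−3)(8−5) = 1·6·5·3 = 90 ≡ 2, so v_3 = 2^{−1} = 6 (mod 11).
  i = 4 (α = 3): (3−7)(3−2)(3−8)(3−5) = (−4)·1·(−5)·(−2) = −40 ≡ 4, so v_4 = 4^{−1} = 3 (mod 11).
  i = 5 (α = 5): (5−7)(5−2)(5−8)(5−3) = (−2)·3·(−3)·2 = 36 ≡ 3, so v_5 = 3^{−1} = 4 (mod 11).
  v = [3, 6, 6, 3, 4].
Step 2: syndromes of r = [0, 9, 7, 5, 3] (all sums mod 11).
  S_0 = Σ v_i r_i = 3·0 + 6·9 + 6·7 + 3·5 + 4·3 = 123 ≡ 2.
  S_1 = Σ v_i α_i r_i = 3·7·0 + 6·2·9 + 6·8·7 + 3·3·5 + 4·5·3 = 549 ≡ 10.
  α_i^2 mod 11 = [5, 4, 9, 9, 3].
  S_2 = Σ v_i α_i^2 r_i = 3·5·0 + 6·4·9 + 6·9·7 + 3·9·5 + 4·3·3 = 765 ≡ 6.
  S = (2, 10, 6) ≠ 0, so r is not a codeword (an error is present).
Step 3: locate the error. For a single error e at position i, S_ℓ = v_i·e·α_i^ℓ, so α_err = S_1/S_0.
  S_0^{−1} = 2^{−1} = 6 (mod 11), so α_err = 10·6 = 60 ≡ 5 = α_5. Error position i = 5.
  Consistency check: S_2/S_1 = 6·10 = 60 ≡ 5 = α_err ✓ (single-error assumption holds).
Step 4: error magnitude e = S_0/v_5 = S_0·∏_{j≠5}(α_5 − α_j) = 2·3 = 6 ≡ 6 (mod 11).
Step 5: correct position 5: c_5 = r_5 − e = 3 − 6 ≡ 8 (mod 11). Hence c = [0, 9, 7, 5, 8].
  Check: interpolating c through the α_i gives m(x) = 6 + 7·x (degree < 2) with m(α_i) = c_i for every i, so c is indeed a codeword.


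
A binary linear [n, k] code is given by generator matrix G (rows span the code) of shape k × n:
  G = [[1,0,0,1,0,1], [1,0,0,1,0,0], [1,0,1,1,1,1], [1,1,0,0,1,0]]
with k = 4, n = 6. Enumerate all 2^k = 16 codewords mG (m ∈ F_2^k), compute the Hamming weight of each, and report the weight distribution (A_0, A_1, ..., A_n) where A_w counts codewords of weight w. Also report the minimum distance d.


Weight distribution: A_0 = 1, A_1 = 1, A_2 = 2, A_3 = 6, A_4 = 5, A_5 = 1. Minimum distance d = 1.

Enumerate all 2^4 = 16 messages m ∈ F_2^4.
For each, compute codeword c = mG in F_2^6, then tally its weight.
  m = 0000 → c = 000000, weight = 0.
  m = 1000 → c = 100101, weight = 3.
  m = 0100 → c = 100100, weight = 2.
  m = 1100 → c = 000001, weight = 1.
  m = 0010 → c = 101111, weight = 5.
  m = 1010 → c = 001010, weight = 2.
  m = 0110 → c = 001011, weight = 3.
  m = 1110 → c = 101110, weight = 4.
  m = 0001 → c = 110010, weight = 3.
  m = 1001 → c = 010111, weight = 4.
  m = 0101 → c = 010110, weight = 3.
  m = 1101 → c = 110011, weight = 4.
  m = 0011 → c = 011101, weight = 4.
  m = 1011 → c = 111000, weight = 3.
  m = 0111 → c = 111001, weight = 4.
  m = 1111 → c = 011100, weight = 3.
Tally weights:
  weight 0: 1 codewords.
  weight 1: 1 codewords.
  weight 2: 2 codewords.
  weight 3: 6 codewords.
  weight 4: 5 codewords.
  weight 5: 1 codewords.
Minimum distance d = smallest w > 0 with A_w > 0 = 1.
Sanity: Σ A_w = 16 = 2^4 = 16 ✓.


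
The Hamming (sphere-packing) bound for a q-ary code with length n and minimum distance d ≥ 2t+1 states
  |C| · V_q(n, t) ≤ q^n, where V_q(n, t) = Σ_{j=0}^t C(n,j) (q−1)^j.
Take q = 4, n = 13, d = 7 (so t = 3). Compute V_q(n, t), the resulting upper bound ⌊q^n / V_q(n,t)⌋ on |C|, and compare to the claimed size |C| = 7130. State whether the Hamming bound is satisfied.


V_q(n, t) = 8464, q^n = 67108864, Hamming bound = 7928, |C| = 7130 ≤ bound (satisfied).

Step 1: Compute V_q(n, t) = Σ_{j=0}^3 C(n, j) (q−1)^j.
  j = 0: C(13,0)·(3)^0 = 1·1 = 1.
  j = 1: C(13,1)·(3)^1 = 13·3 = 39.
  j = 2: C(13,2)·(3)^2 = 78·9 = 702.
  j = 3: C(13,3)·(3)^3 = 286·27 = 7722.
  V_q(n, t) = 1 + 39 + 702 + 7722 = 8464.
Step 2: q^n = 4^13 = 67108864.
Step 3: Hamming bound ⌊q^n / V_q(n,t)⌋ = ⌊67108864/8464⌋ = 7928.
Step 4: Compare |C| = 7130 to 7928: satisfied.
The claimed |C| lies below the Hamming bound.


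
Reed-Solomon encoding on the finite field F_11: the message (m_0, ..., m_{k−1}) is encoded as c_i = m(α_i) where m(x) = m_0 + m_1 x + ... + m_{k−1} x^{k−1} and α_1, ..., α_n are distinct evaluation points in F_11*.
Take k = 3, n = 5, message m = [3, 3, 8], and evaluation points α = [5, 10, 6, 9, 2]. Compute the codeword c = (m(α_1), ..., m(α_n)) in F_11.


c = [9, 8, 1, 7, 8]

Message polynomial: m(x) = 3 + 3·x + 8·x^2 (mod 11).
For each evaluation point α_i, compute m(α_i) mod 11:
  α_1 = 5: Horner steps 8 → 10 → 9, so m(5) = 9.
  α_2 = 10: Horner steps 8 → 6 → 8, so m(10) = 8.
  α_3 = 6: Horner steps 8 → 7 → 1, so m(6) = 1.
  α_4 = 9: Horner steps 8 → 9 → 7, so m(9) = 7.
  α_5 = 2: Horner steps 8 → 8 → 8, so m(2) = 8.
Codeword c = [9, 8, 1, 7, 8] ∈ F_11^5.


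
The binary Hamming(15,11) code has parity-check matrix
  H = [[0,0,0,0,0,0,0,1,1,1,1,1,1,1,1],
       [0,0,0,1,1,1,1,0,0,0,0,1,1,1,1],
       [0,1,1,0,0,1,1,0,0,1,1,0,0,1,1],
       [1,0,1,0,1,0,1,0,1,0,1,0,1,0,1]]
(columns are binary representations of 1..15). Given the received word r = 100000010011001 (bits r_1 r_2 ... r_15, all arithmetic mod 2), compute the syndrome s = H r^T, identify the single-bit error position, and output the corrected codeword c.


s = (0, 0, 0, 1)^T, error position = 1, corrected codeword c = 000000010011001

Compute s = H r^T mod 2 one row at a time:
  s_1 = 1 + 0 + 0 + 1 + 1 + 0 + 0 + 1 = 4 ≡ 0 (mod 2).
  s_2 = 0 + 0 + 0 + 0 + 1 + 0 + 0 + 1 = 2 ≡ 0 (mod 2).
  s_3 = 0 + 0 + 0 + 0 + 0 + 1 + 0 + 1 = 2 ≡ 0 (mod 2).
  s_4 = 1 + 0 + 0 + 0 + 0 + 1 + 0 + 1 = 3 ≡ 1 (mod 2).
s = (0, 0, 0, 1)^T — this equals column 1 of H (binary 0001), so error is at position 1.
Correct: flip bit 1 of r = 100000010011001 to get c = 000000010011001.


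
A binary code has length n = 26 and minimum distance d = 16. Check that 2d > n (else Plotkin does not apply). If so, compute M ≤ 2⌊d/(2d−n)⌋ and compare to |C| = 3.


Plotkin bound M ≤ 4; given |C| = 3 ≤ bound (satisfied).

Check applicability: 2d = 32, n = 26.
2d − n = 6 > 0, so Plotkin applies.
Compute d/(2d−n) = 16/6 ≈ 2.6667.
⌊d/(2d−n)⌋ = 2.
Plotkin bound: M ≤ 2·2 = 4.
Given |C| = 3, check: satisfied.
This |C| is below the Plotkin bound.


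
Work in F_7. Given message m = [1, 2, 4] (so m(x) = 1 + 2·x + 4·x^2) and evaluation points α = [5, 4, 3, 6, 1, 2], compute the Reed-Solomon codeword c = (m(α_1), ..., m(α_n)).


c = [6, 3, 1, 3, 0, 0]

Message polynomial: m(x) = 1 + 2·x + 4·x^2 (mod 7).
For each evaluation point α_i, compute m(α_i) mod 7:
  α_1 = 5: Horner steps 4 → 1 → 6, so m(5) = 6.
  α_2 = 4: Horner steps 4 → 4 → 3, so m(4) = 3.
  α_3 = 3: Horner steps 4 → 0 → 1, so m(3) = 1.
  α_4 = 6: Horner steps 4 → 5 → 3, so m(6) = 3.
  α_5 = 1: Horner steps 4 → 6 → 0, so m(1) = 0.
  α_6 = 2: Horner steps 4 → 3 → 0, so m(2) = 0.
Codeword c = [6, 3, 1, 3, 0, 0] ∈ F_7^6.


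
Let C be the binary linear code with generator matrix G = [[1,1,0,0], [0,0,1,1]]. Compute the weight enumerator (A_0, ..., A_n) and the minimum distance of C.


Weight distribution: A_0 = 1, A_2 = 2, A_4 = 1. Minimum distance d = 2.

Enumerate all 2^2 = 4 messages m ∈ F_2^2.
For each, compute codeword c = mG in F_2^4, then tally its weight.
  m = 00 → c = 0000, weight = 0.
  m = 10 → c = 1100, weight = 2.
  m = 01 → c = 0011, weight = 2.
  m = 11 → c = 1111, weight = 4.
Tally weights:
  weight 0: 1 codewords.
  weight 2: 2 codewords.
  weight 4: 1 codewords.
Minimum distance d = smallest w > 0 with A_w > 0 = 2.
Sanity: Σ A_w = 4 = 2^2 = 4 ✓.


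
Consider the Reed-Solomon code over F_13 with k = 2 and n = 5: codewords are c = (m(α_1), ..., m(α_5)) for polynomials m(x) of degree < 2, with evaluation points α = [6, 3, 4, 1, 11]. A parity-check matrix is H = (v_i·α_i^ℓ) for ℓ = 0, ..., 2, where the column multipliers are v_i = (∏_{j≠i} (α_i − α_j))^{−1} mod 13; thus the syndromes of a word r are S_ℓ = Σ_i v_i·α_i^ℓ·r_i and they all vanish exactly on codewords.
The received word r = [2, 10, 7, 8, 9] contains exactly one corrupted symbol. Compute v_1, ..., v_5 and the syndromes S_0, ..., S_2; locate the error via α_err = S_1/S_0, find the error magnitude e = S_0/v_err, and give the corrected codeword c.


S = (5, 2, 6), error at position 2, error magnitude e = 7, c = [2, 3, 7, 8, 9].

Step 1: column multipliers v_i = (∏_{j≠i}(α_i − α_j))^{−1} mod 13.
  i = 1 (α = 6): (6−3)(6−4)(6−1)(6−11) = 3·2·5·(−5) = −150 ≡ 6, so v_1 = 6^{−1} = 11 (mod 13).
  i = 2 (α = 3): (3−6)(3−4)(3−1)(3−11) = (−3)·(−1)·2·(−8) = −48 ≡ 4, so v_2 = 4^{−1} = 10 (mod 13).
  i = 3 (α = 4): (4−6)(4−3)(4−1)(4−11) = (−2)·1·3·(−7) = 42 ≡ 3, so v_3 = 3^{−1} = 9 (mod 13).
  i = 4 (α = 1): (1−6)(1−3)(1−4)(1−11) = (−5)·(−2)·(−3)·(−10) = 300 ≡ 1, so v_4 = 1^{−1} = 1 (mod 13).
  i = 5 (α = 11): (11−6)(11−3)(11−4)(11−1) = 5·8·7·10 = 2800 ≡ 5, so v_5 = 5^{−1} = 8 (mod 13).
  v = [11, 10, 9, 1, 8].
Step 2: syndromes of r = [2, 10, 7, 8, 9] (all sums mod 13).
  S_0 = Σ v_i r_i = 11·2 + 10·10 + 9·7 + 1·8 + 8·9 = 265 ≡ 5.
  S_1 = Σ v_i α_i r_i = 11·6·2 + 10·3·10 + 9·4·7 + 1·1·8 + 8·11·9 = 1484 ≡ 2.
  α_i^2 mod 13 = [10, 9, 3, 1, 4].
  S_2 = Σ v_i α_i^2 r_i = 11·10·2 + 10·9·10 + 9·3·7 + 1·1·8 + 8·4·9 = 1605 ≡ 6.
  S = (5, 2, 6) ≠ 0, so r is not a codeword (an error is present).
Step 3: locate the error. For a single error e at position i, S_ℓ = v_i·e·α_i^ℓ, so α_err = S_1/S_0.
  S_0^{−1} = 5^{−1} = 8 (mod 13), so α_err = 2·8 = 16 ≡ 3 = α_2. Error position i = 2.
  Consistency check: S_2/S_1 = 6·7 = 42 ≡ 3 = α_err ✓ (single-error assumption holds).
Step 4: error magnitude e = S_0/v_2 = S_0·∏_{j≠2}(α_2 − α_j) = 5·4 = 20 ≡ 7 (mod 13).
Step 5: correct position 2: c_2 = r_2 − e = 10 − 7 ≡ 3 (mod 13). Hence c = [2, 3, 7, 8, 9].
  Check: interpolating c through the α_i gives m(x) = 4 + 4·x (degree < 2) with m(α_i) = c_i for every i, so c is indeed a codeword.


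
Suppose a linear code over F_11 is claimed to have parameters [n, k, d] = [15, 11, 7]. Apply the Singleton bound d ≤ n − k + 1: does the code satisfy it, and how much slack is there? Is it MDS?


Singleton RHS = n − k + 1 = 5, slack = -2, bound violated (no such code; not MDS).

Singleton bound: d ≤ n − k + 1.
Here n = 15, k = 11, so n − k + 1 = 5.
Given d = 7, check d ≤ 5: NO.
Slack = (n − k + 1) − d = -2.
The slack is negative: d = 7 exceeds n − k + 1 = 5 by 2, so the Singleton bound is violated and no linear [15, 11, 7]_11 code can exist. In particular it is not MDS (MDS requires d = n − k + 1 exactly).
Description: the claimed parameters are [15, 11, 7]_11; such a code would be impossible (violates the Singleton bound).


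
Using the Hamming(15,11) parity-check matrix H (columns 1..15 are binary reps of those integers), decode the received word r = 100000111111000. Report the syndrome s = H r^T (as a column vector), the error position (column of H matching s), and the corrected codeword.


s = (1, 0, 1, 0)^T, error position = 10, corrected codeword c = 100000111011000

Compute s = H r^T mod 2 one row at a time:
  s_1 = 1 + 1 + 1 + 1 + 1 + 0 + 0 + 0 = 5 ≡ 1 (mod 2).
  s_2 = 0 + 0 + 0 + 1 + 1 + 0 + 0 + 0 = 2 ≡ 0 (mod 2).
  s_3 = 0 + 0 + 0 + 1 + 1 + 1 + 0 + 0 = 3 ≡ 1 (mod 2).
  s_4 = 1 + 0 + 0 + 1 + 1 + 1 + 0 + 0 = 4 ≡ 0 (mod 2).
s = (1, 0, 1, 0)^T — this equals column 10 of H (binary 1010), so error is at position 10.
Correct: flip bit 10 of r = 100000111111000 to get c = 100000111011000.


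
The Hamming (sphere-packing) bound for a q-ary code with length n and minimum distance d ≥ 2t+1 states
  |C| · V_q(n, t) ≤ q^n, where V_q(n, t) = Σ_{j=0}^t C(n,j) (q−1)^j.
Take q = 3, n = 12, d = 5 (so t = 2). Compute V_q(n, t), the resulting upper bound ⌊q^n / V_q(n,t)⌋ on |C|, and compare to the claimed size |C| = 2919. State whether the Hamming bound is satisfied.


V_q(n, t) = 289, q^n = 531441, Hamming bound = 1838, |C| = 2919 > bound (violated).

Step 1: Compute V_q(n, t) = Σ_{j=0}^2 C(n, j) (q−1)^j.
  j = 0: C(12,0)·(2)^0 = 1·1 = 1.
  j = 1: C(12,1)·(2)^1 = 12·2 = 24.
  j = 2: C(12,2)·(2)^2 = 66·4 = 264.
  V_q(n, t) = 1 + 24 + 264 = 289.
Step 2: q^n = 3^12 = 531441.
Step 3: Hamming bound ⌊q^n / V_q(n,t)⌋ = ⌊531441/289⌋ = 1838.
Step 4: Compare |C| = 2919 to 1838: violated.
The claimed |C| lies above the Hamming bound, so no 3-ary code of length 12 with d ≥ 5 can have 2919 codewords.


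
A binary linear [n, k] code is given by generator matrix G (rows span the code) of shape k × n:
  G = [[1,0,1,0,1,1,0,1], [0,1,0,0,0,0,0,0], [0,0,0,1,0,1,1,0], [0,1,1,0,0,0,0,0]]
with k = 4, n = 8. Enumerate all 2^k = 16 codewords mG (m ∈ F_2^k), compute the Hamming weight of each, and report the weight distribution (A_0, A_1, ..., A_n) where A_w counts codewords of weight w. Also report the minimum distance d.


Weight distribution: A_0 = 1, A_1 = 2, A_2 = 1, A_3 = 1, A_4 = 3, A_5 = 4, A_6 = 3, A_7 = 1. Minimum distance d = 1.

Enumerate all 2^4 = 16 messages m ∈ F_2^4.
For each, compute codeword c = mG in F_2^8, then tally its weight.
  m = 0000 → c = 00000000, weight = 0.
  m = 1000 → c = 10101101, weight = 5.
  m = 0100 → c = 01000000, weight = 1.
  m = 1100 → c = 11101101, weight = 6.
  m = 0010 → c = 00010110, weight = 3.
  m = 1010 → c = 10111011, weight = 6.
  m = 0110 → c = 01010110, weight = 4.
  m = 1110 → c = 11111011, weight = 7.
  m = 0001 → c = 01100000, weight = 2.
  m = 1001 → c = 11001101, weight = 5.
  m = 0101 → c = 00100000, weight = 1.
  m = 1101 → c = 10001101, weight = 4.
  m = 0011 → c = 01110110, weight = 5.
  m = 1011 → c = 11011011, weight = 6.
  m = 0111 → c = 00110110, weight = 4.
  m = 1111 → c = 10011011, weight = 5.
Tally weights:
  weight 0: 1 codewords.
  weight 1: 2 codewords.
  weight 2: 1 codewords.
  weight 3: 1 codewords.
  weight 4: 3 codewords.
  weight 5: 4 codewords.
  weight 6: 3 codewords.
  weight 7: 1 codewords.
Minimum distance d = smallest w > 0 with A_w > 0 = 1.
Sanity: Σ A_w = 16 = 2^4 = 16 ✓.


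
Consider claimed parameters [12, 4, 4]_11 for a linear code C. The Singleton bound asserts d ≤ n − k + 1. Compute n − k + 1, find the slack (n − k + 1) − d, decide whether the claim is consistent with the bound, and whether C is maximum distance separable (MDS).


Singleton RHS = n − k + 1 = 9, slack = 5, bound satisfied, not MDS.

Singleton bound: d ≤ n − k + 1.
Here n = 12, k = 4, so n − k + 1 = 9.
Given d = 4, check d ≤ 9: YES.
Slack = (n − k + 1) − d = 5.
The code is NOT MDS (slack = 5 > 0).
Description: the claimed parameters are [12, 4, 4]_11; such a code would be non-MDS.


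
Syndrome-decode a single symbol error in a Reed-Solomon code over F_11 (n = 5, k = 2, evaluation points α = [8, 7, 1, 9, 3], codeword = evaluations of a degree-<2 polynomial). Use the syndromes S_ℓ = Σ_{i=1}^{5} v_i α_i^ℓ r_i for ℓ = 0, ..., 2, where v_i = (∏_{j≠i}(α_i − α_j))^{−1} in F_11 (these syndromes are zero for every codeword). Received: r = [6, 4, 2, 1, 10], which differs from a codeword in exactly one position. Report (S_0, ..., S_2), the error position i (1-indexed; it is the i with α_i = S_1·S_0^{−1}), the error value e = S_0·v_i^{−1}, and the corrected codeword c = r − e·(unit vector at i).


S = (1, 8, 9), error at position 1, error magnitude e = 9, c = [8, 4, 2, 1, 10].

Step 1: column multipliers v_i = (∏_{j≠i}(α_i − α_j))^{−1} mod 11.
  i = 1 (α = 8): (8−7)(8−1)(8−9)(8−3) = 1·7·(−1)·5 = −35 ≡ 9, so v_1 = 9^{−1} = 5 (mod 11).
  i = 2 (α = 7): (7−8)(7−1)(7−9)(7−3) = (−1)·6·(−2)·4 = 48 ≡ 4, so v_2 = 4^{−1} = 3 (mod 11).
  i = 3 (α = 1): (1−8)(1−7)(1−9)(1−3) = (−7)·(−6)·(−8)·(−2) = 672 ≡ 1, so v_3 = 1^{−1} = 1 (mod 11).
  i = 4 (α = 9): (9−8)(9−7)(9−1)(9−3) = 1·2·8·6 = 96 ≡ 8, so v_4 = 8^{−1} = 7 (mod 11).
  i = 5 (α = 3): (3−8)(3−7)(3−1)(3−9) = (−5)·(−4)·2·(−6) = −240 ≡ 2, so v_5 = 2^{−1} = 6 (mod 11).
  v = [5, 3, 1, 7, 6].
Step 2: syndromes of r = [6, 4, 2, 1, 10] (all sums mod 11).
  S_0 = Σ v_i r_i = 5·6 + 3·4 + 1·2 + 7·1 + 6·10 = 111 ≡ 1.
  S_1 = Σ v_i α_i r_i = 5·8·6 + 3·7·4 + 1·1·2 + 7·9·1 + 6·3·10 = 569 ≡ 8.
  α_i^2 mod 11 = [9, 5, 1, 4, 9].
  S_2 = Σ v_i α_i^2 r_i = 5·9·6 + 3·5·4 + 1·1·2 + 7·4·1 + 6·9·10 = 900 ≡ 9.
  S = (1, 8, 9) ≠ 0, so r is not a codeword (an error is present).
Step 3: locate the error. For a single error e at position i, S_ℓ = v_i·e·α_i^ℓ, so α_err = S_1/S_0.
  S_0^{−1} = 1^{−1} = 1 (mod 11), so α_err = 8·1 = 8 ≡ 8 = α_1. Error position i = 1.
  Consistency check: S_2/S_1 = 9·7 = 63 ≡ 8 = α_err ✓ (single-error assumption holds).
Step 4: error magnitude e = S_0/v_1 = S_0·∏_{j≠1}(α_1 − α_j) = 1·9 = 9 ≡ 9 (mod 11).
Step 5: correct position 1: c_1 = r_1 − e = 6 − 9 ≡ 8 (mod 11). Hence c = [8, 4, 2, 1, 10].
  Check: interpolating c through the α_i gives m(x) = 9 + 4·x (degree < 2) with m(α_i) = c_i for every i, so c is indeed a codeword.


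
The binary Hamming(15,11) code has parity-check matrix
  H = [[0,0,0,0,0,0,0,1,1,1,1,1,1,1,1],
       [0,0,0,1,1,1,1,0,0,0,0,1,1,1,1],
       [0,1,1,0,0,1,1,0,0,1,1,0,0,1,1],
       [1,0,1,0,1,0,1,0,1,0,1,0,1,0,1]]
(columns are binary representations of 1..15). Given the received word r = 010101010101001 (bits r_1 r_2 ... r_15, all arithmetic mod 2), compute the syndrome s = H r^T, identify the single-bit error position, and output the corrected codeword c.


s = (0, 0, 0, 1)^T, error position = 1, corrected codeword c = 110101010101001

Compute s = H r^T mod 2 one row at a time:
  s_1 = 1 + 0 + 1 + 0 + 1 + 0 + 0 + 1 = 4 ≡ 0 (mod 2).
  s_2 = 1 + 0 + 1 + 0 + 1 + 0 + 0 + 1 = 4 ≡ 0 (mod 2).
  s_3 = 1 + 0 + 1 + 0 + 1 + 0 + 0 + 1 = 4 ≡ 0 (mod 2).
  s_4 = 0 + 0 + 0 + 0 + 0 + 0 + 0 + 1 = 1 ≡ 1 (mod 2).
s = (0, 0, 0, 1)^T — this equals column 1 of H (binary 0001), so error is at position 1.
Correct: flip bit 1 of r = 010101010101001 to get c = 110101010101001.


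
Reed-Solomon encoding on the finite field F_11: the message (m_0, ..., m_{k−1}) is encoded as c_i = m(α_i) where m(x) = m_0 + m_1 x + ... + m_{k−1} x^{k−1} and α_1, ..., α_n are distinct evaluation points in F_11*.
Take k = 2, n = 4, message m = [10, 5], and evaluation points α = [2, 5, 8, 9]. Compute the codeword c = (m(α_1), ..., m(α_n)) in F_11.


c = [9, 2, 6, 0]

Message polynomial: m(x) = 10 + 5·x (mod 11).
For each evaluation point α_i, compute m(α_i) mod 11:
  α_1 = 2: Horner steps 5 → 9, so m(2) = 9.
  α_2 = 5: Horner steps 5 → 2, so m(5) = 2.
  α_3 = 8: Horner steps 5 → 6, so m(8) = 6.
  α_4 = 9: Horner steps 5 → 0, so m(9) = 0.
Codeword c = [9, 2, 6, 0] ∈ F_11^4.


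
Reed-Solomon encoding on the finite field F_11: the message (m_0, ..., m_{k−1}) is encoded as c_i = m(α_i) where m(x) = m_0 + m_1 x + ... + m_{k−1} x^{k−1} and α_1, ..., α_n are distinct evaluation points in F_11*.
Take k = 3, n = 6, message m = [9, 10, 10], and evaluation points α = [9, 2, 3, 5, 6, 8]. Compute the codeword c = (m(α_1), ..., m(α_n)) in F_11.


c = [7, 3, 8, 1, 0, 3]

Message polynomial: m(x) = 9 + 10·x + 10·x^2 (mod 11).
For each evaluation point α_i, compute m(α_i) mod 11:
  α_1 = 9: Horner steps 10 → 1 → 7, so m(9) = 7.
  α_2 = 2: Horner steps 10 → 8 → 3, so m(2) = 3.
  α_3 = 3: Horner steps 10 → 7 → 8, so m(3) = 8.
  α_4 = 5: Horner steps 10 → 5 → 1, so m(5) = 1.
  α_5 = 6: Horner steps 10 → 4 → 0, so m(6) = 0.
  α_6 = 8: Horner steps 10 → 2 → 3, so m(8) = 3.
Codeword c = [7, 3, 8, 1, 0, 3] ∈ F_11^6.


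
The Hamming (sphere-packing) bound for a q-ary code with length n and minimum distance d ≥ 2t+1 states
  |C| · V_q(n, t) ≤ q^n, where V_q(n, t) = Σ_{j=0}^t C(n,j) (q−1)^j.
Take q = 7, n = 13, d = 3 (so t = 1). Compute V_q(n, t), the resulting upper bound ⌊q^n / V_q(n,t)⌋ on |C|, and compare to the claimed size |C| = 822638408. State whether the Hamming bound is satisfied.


V_q(n, t) = 79, q^n = 96889010407, Hamming bound = 1226443169, |C| = 822638408 ≤ bound (satisfied).

Step 1: Compute V_q(n, t) = Σ_{j=0}^1 C(n, j) (q−1)^j.
  j = 0: C(13,0)·(6)^0 = 1·1 = 1.
  j = 1: C(13,1)·(6)^1 = 13·6 = 78.
  V_q(n, t) = 1 + 78 = 79.
Step 2: q^n = 7^13 = 96889010407.
Step 3: Hamming bound ⌊q^n / V_q(n,t)⌋ = ⌊96889010407/79⌋ = 1226443169.
Step 4: Compare |C| = 822638408 to 1226443169: satisfied.
The claimed |C| lies below the Hamming bound.


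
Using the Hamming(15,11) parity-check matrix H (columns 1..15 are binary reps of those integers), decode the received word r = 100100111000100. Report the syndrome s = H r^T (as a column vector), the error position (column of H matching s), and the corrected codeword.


s = (1, 1, 1, 0)^T, error position = 14, corrected codeword c = 100100111000110

Compute s = H r^T mod 2 one row at a time:
  s_1 = 1 + 1 + 0 + 0 + 0 + 1 + 0 + 0 = 3 ≡ 1 (mod 2).
  s_2 = 1 + 0 + 0 + 1 + 0 + 1 + 0 + 0 = 3 ≡ 1 (mod 2).
  s_3 = 0 + 0 + 0 + 1 + 0 + 0 + 0 + 0 = 1 ≡ 1 (mod 2).
  s_4 = 1 + 0 + 0 + 1 + 1 + 0 + 1 + 0 = 4 ≡ 0 (mod 2).
s = (1, 1, 1, 0)^T — this equals column 14 of H (binary 1110), so error is at position 14.
Correct: flip bit 14 of r = 100100111000100 to get c = 100100111000110.


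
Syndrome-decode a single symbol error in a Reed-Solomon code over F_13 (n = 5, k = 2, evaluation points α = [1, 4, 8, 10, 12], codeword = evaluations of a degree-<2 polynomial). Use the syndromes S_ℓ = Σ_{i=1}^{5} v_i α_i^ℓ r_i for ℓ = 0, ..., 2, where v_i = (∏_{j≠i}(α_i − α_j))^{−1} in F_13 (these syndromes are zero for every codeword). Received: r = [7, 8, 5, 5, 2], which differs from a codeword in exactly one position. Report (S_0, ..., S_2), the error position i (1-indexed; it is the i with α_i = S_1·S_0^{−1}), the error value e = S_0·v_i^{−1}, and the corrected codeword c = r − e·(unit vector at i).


S = (12, 3, 4), error at position 4, error magnitude e = 8, c = [7, 8, 5, 10, 2].

Step 1: column multipliers v_i = (∏_{j≠i}(α_i − α_j))^{−1} mod 13.
  i = 1 (α = 1): (1−4)(1−8)(1−10)(1−12) = (−3)·(−7)·(−9)·(−11) = 2079 ≡ 12, so v_1 = 12^{−1} = 12 (mod 13).
  i = 2 (α = 4): (4−1)(4−8)(4−10)(4−12) = 3·(−4)·(−6)·(−8) = −576 ≡ 9, so v_2 = 9^{−1} = 3 (mod 13).
  i = 3 (α = 8): (8−1)(8−4)(8−10)(8−12) = 7·4·(−2)·(−4) = 224 ≡ 3, so v_3 = 3^{−1} = 9 (mod 13).
  i = 4 (α = 10): (10−1)(10−4)(10−8)(10−12) = 9·6·2·(−2) = −216 ≡ 5, so v_4 = 5^{−1} = 8 (mod 13).
  i = 5 (α = 12): (12−1)(12−4)(12−8)(12−10) = 11·8·4·2 = 704 ≡ 2, so v_5 = 2^{−1} = 7 (mod 13).
  v = [12, 3, 9, 8, 7].
Step 2: syndromes of r = [7, 8, 5, 5, 2] (all sums mod 13).
  S_0 = Σ v_i r_i = 12·7 + 3·8 + 9·5 + 8·5 + 7·2 = 207 ≡ 12.
  S_1 = Σ v_i α_i r_i = 12·1·7 + 3·4·8 + 9·8·5 + 8·10·5 + 7·12·2 = 1108 ≡ 3.
  α_i^2 mod 13 = [1, 3, 12, 9, 1].
  S_2 = Σ v_i α_i^2 r_i = 12·1·7 + 3·3·8 + 9·12·5 + 8·9·5 + 7·1·2 = 1070 ≡ 4.
  S = (12, 3, 4) ≠ 0, so r is not a codeword (an error is present).
Step 3: locate the error. For a single error e at position i, S_ℓ = v_i·e·α_i^ℓ, so α_err = S_1/S_0.
  S_0^{−1} = 12^{−1} = 12 (mod 13), so α_err = 3·12 = 36 ≡ 10 = α_4. Error position i = 4.
  Consistency check: S_2/S_1 = 4·9 = 36 ≡ 10 = α_err ✓ (single-error assumption holds).
Step 4: error magnitude e = S_0/v_4 = S_0·∏_{j≠4}(α_4 − α_j) = 12·5 = 60 ≡ 8 (mod 13).
Step 5: correct position 4: c_4 = r_4 − e = 5 − 8 ≡ 10 (mod 13). Hence c = [7, 8, 5, 10, 2].
  Check: interpolating c through the α_i gives m(x) = 11 + 9·x (degree < 2) with m(α_i) = c_i for every i, so c is indeed a codeword.
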